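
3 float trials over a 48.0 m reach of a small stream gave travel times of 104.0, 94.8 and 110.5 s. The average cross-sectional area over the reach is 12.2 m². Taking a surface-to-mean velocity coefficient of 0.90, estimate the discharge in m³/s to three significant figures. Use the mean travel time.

t̄ = (104.0 + 94.8 + 110.5) / 3 = 103.1 s
v_surface = L / t̄ = 48.0 / 103.1 = 0.4656 m/s
v_mean = 0.90 × 0.4656 = 0.4190 m/s
Q = A × v_mean = 12.2 × 0.4190 = 5.112 m³/s

5.11 m³/s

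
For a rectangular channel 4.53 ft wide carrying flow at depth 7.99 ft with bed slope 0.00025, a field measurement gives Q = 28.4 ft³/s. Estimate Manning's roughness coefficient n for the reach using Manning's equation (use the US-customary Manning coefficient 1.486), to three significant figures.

A = b·y = 4.53 × 7.99 = 36.19 ft²
P = b + 2y = 4.53 + 2×7.99 = 20.51 ft
R = A/P = 36.19/20.51 = 1.765 ft
n = (1.486/Q)·A·R^(2/3)·S^(1/2) = (1.486/28.4) × 36.19 × 1.460 × 0.01581 = 0.04373

0.0437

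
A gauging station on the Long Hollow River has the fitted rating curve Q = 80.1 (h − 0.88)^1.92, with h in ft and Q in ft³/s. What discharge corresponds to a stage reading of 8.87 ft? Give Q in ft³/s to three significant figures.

4330 ft³/s

Q = 80.1 × (8.87 − 0.88)^1.92 = 80.1 × 7.99^1.92 = 4330 ft³/s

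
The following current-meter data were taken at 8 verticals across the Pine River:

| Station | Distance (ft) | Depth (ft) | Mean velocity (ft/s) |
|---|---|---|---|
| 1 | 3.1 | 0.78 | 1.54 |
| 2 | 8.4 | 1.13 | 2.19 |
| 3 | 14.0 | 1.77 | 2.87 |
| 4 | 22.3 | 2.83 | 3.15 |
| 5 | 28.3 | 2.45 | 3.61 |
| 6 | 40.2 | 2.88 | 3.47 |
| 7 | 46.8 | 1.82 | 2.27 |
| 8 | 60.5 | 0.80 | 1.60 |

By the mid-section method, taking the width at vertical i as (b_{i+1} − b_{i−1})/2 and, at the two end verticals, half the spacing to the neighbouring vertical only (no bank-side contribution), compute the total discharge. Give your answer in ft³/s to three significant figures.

w_1 = (8.4 − 3.1)/2 = 2.65 ft; q_1 = 1.54 × 0.78 × 2.65 = 3.183 ft³/s
w_2 = (14.0 − 3.1)/2 = 5.45 ft; q_2 = 2.19 × 1.13 × 5.45 = 13.49 ft³/s
w_3 = (22.3 − 8.4)/2 = 6.95 ft; q_3 = 2.87 × 1.77 × 6.95 = 35.31 ft³/s
w_4 = (28.3 − 14.0)/2 = 7.15 ft; q_4 = 3.15 × 2.83 × 7.15 = 63.74 ft³/s
w_5 = (40.2 − 22.3)/2 = 8.95 ft; q_5 = 3.61 × 2.45 × 8.95 = 79.16 ft³/s
w_6 = (46.8 − 28.3)/2 = 9.25 ft; q_6 = 3.47 × 2.88 × 9.25 = 92.44 ft³/s
w_7 = (60.5 − 40.2)/2 = 10.15 ft; q_7 = 2.27 × 1.82 × 10.15 = 41.93 ft³/s
w_8 = (60.5 − 46.8)/2 = 6.85 ft; q_8 = 1.60 × 0.80 × 6.85 = 8.768 ft³/s
Q = Σ qᵢ = 338.0 ft³/s

338 ft³/s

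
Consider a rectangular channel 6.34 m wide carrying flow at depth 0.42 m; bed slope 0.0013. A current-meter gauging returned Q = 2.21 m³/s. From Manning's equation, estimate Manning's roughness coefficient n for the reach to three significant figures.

0.0224

A = b·y = 6.34 × 0.42 = 2.663 m²
P = b + 2y = 6.34 + 2×0.42 = 7.180 m
R = A/P = 2.663/7.180 = 0.3709 m
n = (1/Q)·A·R^(2/3)·S^(1/2) = (1/2.21) × 2.663 × 0.5162 × 0.03606 = 0.02242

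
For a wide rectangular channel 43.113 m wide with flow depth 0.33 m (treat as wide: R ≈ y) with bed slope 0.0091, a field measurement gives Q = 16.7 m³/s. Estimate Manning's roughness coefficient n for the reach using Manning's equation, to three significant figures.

0.0388

A = b·y = 43.113 × 0.33 = 14.23 m²
Wide channel: R ≈ y = 0.33 m
n = (1/Q)·A·R^(2/3)·S^(1/2) = (1/16.7) × 14.23 × 0.4775 × 0.09539 = 0.03881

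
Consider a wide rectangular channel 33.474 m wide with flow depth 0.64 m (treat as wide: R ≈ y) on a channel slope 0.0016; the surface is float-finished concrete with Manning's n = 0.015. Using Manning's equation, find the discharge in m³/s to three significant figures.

42.4 m³/s

A = b·y = 33.474 × 0.64 = 21.42 m²
Wide channel: R ≈ y = 0.64 m
Q = (1/n)·A·R^(2/3)·S^(1/2) = (1/0.015) × 21.42 × 0.6400^(2/3) × 0.0016^(1/2) = 42.43 m³/s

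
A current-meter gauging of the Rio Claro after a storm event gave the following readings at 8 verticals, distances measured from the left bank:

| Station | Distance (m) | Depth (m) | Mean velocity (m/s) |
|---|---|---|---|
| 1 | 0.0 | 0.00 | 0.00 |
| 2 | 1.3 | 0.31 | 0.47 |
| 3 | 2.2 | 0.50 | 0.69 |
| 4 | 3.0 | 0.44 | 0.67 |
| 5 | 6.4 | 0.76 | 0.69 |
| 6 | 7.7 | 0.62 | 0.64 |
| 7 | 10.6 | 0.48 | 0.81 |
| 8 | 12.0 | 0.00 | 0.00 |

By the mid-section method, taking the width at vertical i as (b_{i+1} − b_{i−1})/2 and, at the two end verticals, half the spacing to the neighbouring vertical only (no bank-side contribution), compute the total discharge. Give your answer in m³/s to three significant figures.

w_2 = (2.2 − 0.0)/2 = 1.1 m; q_2 = 0.47 × 0.31 × 1.1 = 0.1603 m³/s
w_3 = (3.0 − 1.3)/2 = 0.85 m; q_3 = 0.69 × 0.50 × 0.85 = 0.2933 m³/s
w_4 = (6.4 − 2.2)/2 = 2.1 m; q_4 = 0.67 × 0.44 × 2.1 = 0.6191 m³/s
w_5 = (7.7 − 3.0)/2 = 2.35 m; q_5 = 0.69 × 0.76 × 2.35 = 1.232 m³/s
w_6 = (10.6 − 6.4)/2 = 2.1 m; q_6 = 0.64 × 0.62 × 2.1 = 0.8333 m³/s
w_7 = (12.0 − 7.7)/2 = 2.15 m; q_7 = 0.81 × 0.48 × 2.15 = 0.8359 m³/s
Stations 1, 8 contribute zero (depth or velocity is 0).
Q = Σ qᵢ = 3.974 m³/s

3.97 m³/s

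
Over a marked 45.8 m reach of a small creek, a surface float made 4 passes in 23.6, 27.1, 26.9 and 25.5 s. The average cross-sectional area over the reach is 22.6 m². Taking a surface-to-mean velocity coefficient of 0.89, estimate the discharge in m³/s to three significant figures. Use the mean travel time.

35.7 m³/s

t̄ = (23.6 + 27.1 + 26.9 + 25.5) / 4 = 25.775 s
v_surface = L / t̄ = 45.8 / 25.775 = 1.777 m/s
v_mean = 0.89 × 1.777 = 1.581 m/s
Q = A × v_mean = 22.6 × 1.581 = 35.74 m³/s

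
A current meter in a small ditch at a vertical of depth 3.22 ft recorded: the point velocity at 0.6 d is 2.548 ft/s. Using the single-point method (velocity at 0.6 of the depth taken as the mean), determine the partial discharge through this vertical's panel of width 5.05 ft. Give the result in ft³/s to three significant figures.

v̄ = v₀.₆ = 2.548 ft/s
q = v̄ × d × w = 2.548 × 3.22 × 5.05 = 41.43 ft³/s

41.4 ft³/s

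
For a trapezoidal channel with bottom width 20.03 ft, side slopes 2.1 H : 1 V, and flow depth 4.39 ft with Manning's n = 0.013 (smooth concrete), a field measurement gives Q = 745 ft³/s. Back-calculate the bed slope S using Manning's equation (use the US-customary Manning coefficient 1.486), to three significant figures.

0.000552

A = (b + z·y)·y = (20.03 + 2.1×4.39)×4.39 = 128.4 ft²
P = b + 2y√(1+z²) = 20.03 + 2×4.39×√(1+2.1²) = 40.45 ft
R = A/P = 128.4/40.45 = 3.174 ft
S = (Q·n / (1.486·A·R^(2/3)))² = (745×0.013 / (1.486×128.4×2.160))² = 0.0005523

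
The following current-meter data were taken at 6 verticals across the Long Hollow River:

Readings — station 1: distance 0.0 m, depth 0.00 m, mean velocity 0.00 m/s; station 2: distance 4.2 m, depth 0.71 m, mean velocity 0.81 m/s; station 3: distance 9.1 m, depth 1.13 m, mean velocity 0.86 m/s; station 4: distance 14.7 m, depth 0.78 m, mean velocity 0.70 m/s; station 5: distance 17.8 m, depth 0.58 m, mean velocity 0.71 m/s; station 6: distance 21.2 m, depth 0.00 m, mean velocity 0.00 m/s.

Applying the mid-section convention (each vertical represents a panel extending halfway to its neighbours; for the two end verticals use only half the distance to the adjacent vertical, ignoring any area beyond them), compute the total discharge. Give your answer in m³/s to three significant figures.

11.4 m³/s

w_2 = (9.1 − 0.0)/2 = 4.55 m; q_2 = 0.81 × 0.71 × 4.55 = 2.617 m³/s
w_3 = (14.7 − 4.2)/2 = 5.25 m; q_3 = 0.86 × 1.13 × 5.25 = 5.102 m³/s
w_4 = (17.8 − 9.1)/2 = 4.35 m; q_4 = 0.70 × 0.78 × 4.35 = 2.375 m³/s
w_5 = (21.2 − 14.7)/2 = 3.25 m; q_5 = 0.71 × 0.58 × 3.25 = 1.338 m³/s
Stations 1, 6 contribute zero (depth or velocity is 0).
Q = Σ qᵢ = 11.43 m³/s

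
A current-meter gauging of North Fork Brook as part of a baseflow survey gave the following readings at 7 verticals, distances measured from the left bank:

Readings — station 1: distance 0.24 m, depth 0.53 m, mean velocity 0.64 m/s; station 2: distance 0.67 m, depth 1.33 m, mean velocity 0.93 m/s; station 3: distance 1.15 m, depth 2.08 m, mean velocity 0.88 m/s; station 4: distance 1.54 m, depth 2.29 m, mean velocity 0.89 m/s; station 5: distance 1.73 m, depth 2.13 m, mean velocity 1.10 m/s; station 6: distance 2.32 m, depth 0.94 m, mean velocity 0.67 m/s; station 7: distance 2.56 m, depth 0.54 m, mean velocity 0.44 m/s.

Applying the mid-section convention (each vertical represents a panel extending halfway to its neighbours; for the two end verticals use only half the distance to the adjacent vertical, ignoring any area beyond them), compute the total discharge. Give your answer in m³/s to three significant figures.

w_1 = (0.67 − 0.24)/2 = 0.215 m; q_1 = 0.64 × 0.53 × 0.215 = 0.07293 m³/s
w_2 = (1.15 − 0.24)/2 = 0.455 m; q_2 = 0.93 × 1.33 × 0.455 = 0.5628 m³/s
w_3 = (1.54 − 0.67)/2 = 0.435 m; q_3 = 0.88 × 2.08 × 0.435 = 0.7962 m³/s
w_4 = (1.73 − 1.15)/2 = 0.29 m; q_4 = 0.89 × 2.29 × 0.29 = 0.5910 m³/s
w_5 = (2.32 − 1.54)/2 = 0.39 m; q_5 = 1.10 × 2.13 × 0.39 = 0.9138 m³/s
w_6 = (2.56 − 1.73)/2 = 0.415 m; q_6 = 0.67 × 0.94 × 0.415 = 0.2614 m³/s
w_7 = (2.56 − 2.32)/2 = 0.12 m; q_7 = 0.44 × 0.54 × 0.12 = 0.02851 m³/s
Q = Σ qᵢ = 3.227 m³/s

3.23 m³/s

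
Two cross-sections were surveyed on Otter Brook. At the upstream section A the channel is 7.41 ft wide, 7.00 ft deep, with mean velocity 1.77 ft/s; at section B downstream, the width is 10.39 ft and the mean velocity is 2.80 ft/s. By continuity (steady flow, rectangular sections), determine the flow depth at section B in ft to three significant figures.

3.16 ft

Q = A₁V₁ = (7.41×7.00) × 1.77 = 91.81 ft³/s
d₂ = Q/(b₂ V₂) = 91.81/(10.39×2.80) = 3.156 ft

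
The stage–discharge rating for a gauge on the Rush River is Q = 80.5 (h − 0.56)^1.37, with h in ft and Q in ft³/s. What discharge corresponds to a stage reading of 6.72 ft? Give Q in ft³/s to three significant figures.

972 ft³/s

Q = 80.5 × (6.72 − 0.56)^1.37 = 80.5 × 6.16^1.37 = 971.7 ft³/s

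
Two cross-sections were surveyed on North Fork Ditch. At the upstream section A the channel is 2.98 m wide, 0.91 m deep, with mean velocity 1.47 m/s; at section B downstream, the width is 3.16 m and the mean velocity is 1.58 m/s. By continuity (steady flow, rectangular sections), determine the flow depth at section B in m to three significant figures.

0.798 m

Q = A₁V₁ = (2.98×0.91) × 1.47 = 3.986 m³/s
d₂ = Q/(b₂ V₂) = 3.986/(3.16×1.58) = 0.7984 m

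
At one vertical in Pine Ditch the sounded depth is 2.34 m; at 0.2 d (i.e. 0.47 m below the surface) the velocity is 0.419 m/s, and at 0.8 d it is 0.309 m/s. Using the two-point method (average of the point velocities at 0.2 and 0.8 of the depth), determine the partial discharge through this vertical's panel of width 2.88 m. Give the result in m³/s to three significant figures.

2.45 m³/s

v̄ = (0.419 + 0.309) / 2 = 0.3640 m/s
q = v̄ × d × w = 0.3640 × 2.34 × 2.88 = 2.453 m³/s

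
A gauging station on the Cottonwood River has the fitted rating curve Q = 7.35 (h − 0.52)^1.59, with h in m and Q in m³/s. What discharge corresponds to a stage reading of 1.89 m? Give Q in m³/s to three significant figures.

Q = 7.35 × (1.89 − 0.52)^1.59 = 7.35 × 1.37^1.59 = 12.12 m³/s

12.1 m³/s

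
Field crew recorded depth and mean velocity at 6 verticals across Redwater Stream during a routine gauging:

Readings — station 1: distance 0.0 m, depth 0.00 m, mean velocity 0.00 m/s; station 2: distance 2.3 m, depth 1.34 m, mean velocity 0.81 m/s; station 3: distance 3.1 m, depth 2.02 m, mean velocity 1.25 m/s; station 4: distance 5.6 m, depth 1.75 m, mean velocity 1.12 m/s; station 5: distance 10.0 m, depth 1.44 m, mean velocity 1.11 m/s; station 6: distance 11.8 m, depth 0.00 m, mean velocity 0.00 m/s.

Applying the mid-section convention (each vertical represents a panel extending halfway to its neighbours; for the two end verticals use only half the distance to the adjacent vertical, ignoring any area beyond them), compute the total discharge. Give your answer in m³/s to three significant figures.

w_2 = (3.1 − 0.0)/2 = 1.55 m; q_2 = 0.81 × 1.34 × 1.55 = 1.682 m³/s
w_3 = (5.6 − 2.3)/2 = 1.65 m; q_3 = 1.25 × 2.02 × 1.65 = 4.166 m³/s
w_4 = (10.0 − 3.1)/2 = 3.45 m; q_4 = 1.12 × 1.75 × 3.45 = 6.762 m³/s
w_5 = (11.8 − 5.6)/2 = 3.1 m; q_5 = 1.11 × 1.44 × 3.1 = 4.955 m³/s
Stations 1, 6 contribute zero (depth or velocity is 0).
Q = Σ qᵢ = 17.57 m³/s

17.6 m³/s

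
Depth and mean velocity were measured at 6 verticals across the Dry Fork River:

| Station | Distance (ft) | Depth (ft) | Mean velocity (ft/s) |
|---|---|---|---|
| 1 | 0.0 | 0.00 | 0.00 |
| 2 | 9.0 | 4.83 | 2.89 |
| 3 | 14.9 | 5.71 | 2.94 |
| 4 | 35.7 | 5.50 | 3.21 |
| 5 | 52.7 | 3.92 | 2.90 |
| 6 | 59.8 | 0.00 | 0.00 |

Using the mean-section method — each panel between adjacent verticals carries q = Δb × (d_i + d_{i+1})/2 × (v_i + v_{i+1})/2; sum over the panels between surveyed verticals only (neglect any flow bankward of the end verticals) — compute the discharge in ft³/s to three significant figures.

Panel 1-2: Δb = 9 ft, d̄ = (0.00+4.83)/2 = 2.415, v̄ = (0.00+2.89)/2 = 1.445 → q = 9×2.415×1.445 = 31.41 ft³/s
Panel 2-3: Δb = 5.9 ft, d̄ = (4.83+5.71)/2 = 5.27, v̄ = (2.89+2.94)/2 = 2.915 → q = 5.9×5.27×2.915 = 90.64 ft³/s
Panel 3-4: Δb = 20.8 ft, d̄ = (5.71+5.50)/2 = 5.605, v̄ = (2.94+3.21)/2 = 3.075 → q = 20.8×5.605×3.075 = 358.5 ft³/s
Panel 4-5: Δb = 17 ft, d̄ = (5.50+3.92)/2 = 4.71, v̄ = (3.21+2.90)/2 = 3.055 → q = 17×4.71×3.055 = 244.6 ft³/s
Panel 5-6: Δb = 7.1 ft, d̄ = (3.92+0.00)/2 = 1.96, v̄ = (2.90+0.00)/2 = 1.45 → q = 7.1×1.96×1.45 = 20.18 ft³/s
Q = Σ q = 745.3 ft³/s

745 ft³/s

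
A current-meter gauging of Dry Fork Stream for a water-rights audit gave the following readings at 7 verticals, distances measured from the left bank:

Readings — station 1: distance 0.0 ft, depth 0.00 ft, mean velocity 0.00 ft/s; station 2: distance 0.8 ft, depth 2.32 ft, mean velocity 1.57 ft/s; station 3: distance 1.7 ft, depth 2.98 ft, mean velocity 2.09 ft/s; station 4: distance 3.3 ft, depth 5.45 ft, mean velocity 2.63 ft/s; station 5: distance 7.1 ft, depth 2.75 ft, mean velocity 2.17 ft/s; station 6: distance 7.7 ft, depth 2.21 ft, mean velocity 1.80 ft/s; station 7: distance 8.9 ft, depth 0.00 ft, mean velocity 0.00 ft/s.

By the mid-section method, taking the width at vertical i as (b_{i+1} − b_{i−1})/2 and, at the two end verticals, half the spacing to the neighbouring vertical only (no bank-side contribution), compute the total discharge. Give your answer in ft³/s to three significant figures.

66.3 ft³/s

w_2 = (1.7 − 0.0)/2 = 0.85 ft; q_2 = 1.57 × 2.32 × 0.85 = 3.096 ft³/s
w_3 = (3.3 − 0.8)/2 = 1.25 ft; q_3 = 2.09 × 2.98 × 1.25 = 7.785 ft³/s
w_4 = (7.1 − 1.7)/2 = 2.7 ft; q_4 = 2.63 × 5.45 × 2.7 = 38.70 ft³/s
w_5 = (7.7 − 3.3)/2 = 2.2 ft; q_5 = 2.17 × 2.75 × 2.2 = 13.13 ft³/s
w_6 = (8.9 − 7.1)/2 = 0.9 ft; q_6 = 1.80 × 2.21 × 0.9 = 3.580 ft³/s
Stations 1, 7 contribute zero (depth or velocity is 0).
Q = Σ qᵢ = 66.29 ft³/s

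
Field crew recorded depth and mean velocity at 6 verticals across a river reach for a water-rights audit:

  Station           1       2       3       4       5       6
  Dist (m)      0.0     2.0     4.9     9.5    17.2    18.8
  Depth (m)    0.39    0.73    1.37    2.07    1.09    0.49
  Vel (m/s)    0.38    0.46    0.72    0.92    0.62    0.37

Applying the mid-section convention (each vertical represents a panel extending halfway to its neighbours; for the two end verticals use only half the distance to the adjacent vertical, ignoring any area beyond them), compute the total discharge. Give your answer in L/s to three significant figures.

w_1 = (2.0 − 0.0)/2 = 1 m; q_1 = 0.38 × 0.39 × 1 = 0.1482 m³/s
w_2 = (4.9 − 0.0)/2 = 2.45 m; q_2 = 0.46 × 0.73 × 2.45 = 0.8227 m³/s
w_3 = (9.5 − 2.0)/2 = 3.75 m; q_3 = 0.72 × 1.37 × 3.75 = 3.699 m³/s
w_4 = (17.2 − 4.9)/2 = 6.15 m; q_4 = 0.92 × 2.07 × 6.15 = 11.71 m³/s
w_5 = (18.8 − 9.5)/2 = 4.65 m; q_5 = 0.62 × 1.09 × 4.65 = 3.142 m³/s
w_6 = (18.8 − 17.2)/2 = 0.8 m; q_6 = 0.37 × 0.49 × 0.8 = 0.1450 m³/s
Q = Σ qᵢ = 19.67 m³/s
= 19.67 × 1000 = 19670 L/s

19700 L/s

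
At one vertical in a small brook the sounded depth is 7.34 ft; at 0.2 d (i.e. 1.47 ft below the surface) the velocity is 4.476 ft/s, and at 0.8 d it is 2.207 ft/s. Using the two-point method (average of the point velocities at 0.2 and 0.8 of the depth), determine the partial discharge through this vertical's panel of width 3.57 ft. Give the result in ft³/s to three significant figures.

v̄ = (4.476 + 2.207) / 2 = 3.342 ft/s
q = v̄ × d × w = 3.342 × 7.34 × 3.57 = 87.56 ft³/s

87.6 ft³/s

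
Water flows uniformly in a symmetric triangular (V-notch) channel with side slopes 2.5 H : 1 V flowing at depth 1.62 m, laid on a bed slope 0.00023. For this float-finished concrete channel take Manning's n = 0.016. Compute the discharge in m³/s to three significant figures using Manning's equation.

A = z·y² = 2.5×1.62² = 6.561 m²
P = 2y√(1+z²) = 2×1.62×√(1+2.5²) = 8.724 m
R = A/P = 6.561/8.724 = 0.7521 m
Q = (1/n)·A·R^(2/3)·S^(1/2) = (1/0.016) × 6.561 × 0.7521^(2/3) × 0.00023^(1/2) = 5.143 m³/s

5.14 m³/s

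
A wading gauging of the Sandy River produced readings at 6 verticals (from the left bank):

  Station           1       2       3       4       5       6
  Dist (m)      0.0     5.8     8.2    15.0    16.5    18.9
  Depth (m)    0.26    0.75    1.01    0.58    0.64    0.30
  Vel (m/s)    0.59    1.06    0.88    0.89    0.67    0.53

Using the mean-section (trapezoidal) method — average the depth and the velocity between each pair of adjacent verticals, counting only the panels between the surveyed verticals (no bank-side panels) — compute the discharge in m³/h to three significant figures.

38300 m³/h

Panel 1-2: Δb = 5.8 m, d̄ = (0.26+0.75)/2 = 0.505, v̄ = (0.59+1.06)/2 = 0.825 → q = 5.8×0.505×0.825 = 2.416 m³/s
Panel 2-3: Δb = 2.4 m, d̄ = (0.75+1.01)/2 = 0.88, v̄ = (1.06+0.88)/2 = 0.97 → q = 2.4×0.88×0.97 = 2.049 m³/s
Panel 3-4: Δb = 6.8 m, d̄ = (1.01+0.58)/2 = 0.795, v̄ = (0.88+0.89)/2 = 0.885 → q = 6.8×0.795×0.885 = 4.784 m³/s
Panel 4-5: Δb = 1.5 m, d̄ = (0.58+0.64)/2 = 0.61, v̄ = (0.89+0.67)/2 = 0.78 → q = 1.5×0.61×0.78 = 0.7137 m³/s
Panel 5-6: Δb = 2.4 m, d̄ = (0.64+0.30)/2 = 0.47, v̄ = (0.67+0.53)/2 = 0.6 → q = 2.4×0.47×0.6 = 0.6768 m³/s
Q = Σ q = 10.64 m³/s
= 10.64 × 3600 = 38300 m³/h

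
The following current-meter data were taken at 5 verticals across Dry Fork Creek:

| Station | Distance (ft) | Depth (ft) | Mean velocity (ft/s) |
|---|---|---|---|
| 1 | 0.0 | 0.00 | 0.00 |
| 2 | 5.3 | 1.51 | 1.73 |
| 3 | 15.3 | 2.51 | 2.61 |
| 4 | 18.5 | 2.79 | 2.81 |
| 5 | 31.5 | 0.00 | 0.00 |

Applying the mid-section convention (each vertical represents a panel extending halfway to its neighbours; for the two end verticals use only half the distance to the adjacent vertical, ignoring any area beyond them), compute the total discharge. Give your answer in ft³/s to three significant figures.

127 ft³/s

w_2 = (15.3 − 0.0)/2 = 7.65 ft; q_2 = 1.73 × 1.51 × 7.65 = 19.98 ft³/s
w_3 = (18.5 − 5.3)/2 = 6.6 ft; q_3 = 2.61 × 2.51 × 6.6 = 43.24 ft³/s
w_4 = (31.5 − 15.3)/2 = 8.1 ft; q_4 = 2.81 × 2.79 × 8.1 = 63.50 ft³/s
Stations 1, 5 contribute zero (depth or velocity is 0).
Q = Σ qᵢ = 126.7 ft³/s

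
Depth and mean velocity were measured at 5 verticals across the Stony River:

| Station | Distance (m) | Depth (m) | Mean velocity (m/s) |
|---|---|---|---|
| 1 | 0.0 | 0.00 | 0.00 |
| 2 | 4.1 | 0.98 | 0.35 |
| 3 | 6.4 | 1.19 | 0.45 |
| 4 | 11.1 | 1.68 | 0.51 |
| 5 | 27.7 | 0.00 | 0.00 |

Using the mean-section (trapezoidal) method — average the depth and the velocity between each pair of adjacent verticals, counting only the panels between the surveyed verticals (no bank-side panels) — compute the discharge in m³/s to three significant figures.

Panel 1-2: Δb = 4.1 m, d̄ = (0.00+0.98)/2 = 0.49, v̄ = (0.00+0.35)/2 = 0.175 → q = 4.1×0.49×0.175 = 0.3516 m³/s
Panel 2-3: Δb = 2.3 m, d̄ = (0.98+1.19)/2 = 1.085, v̄ = (0.35+0.45)/2 = 0.4 → q = 2.3×1.085×0.4 = 0.9982 m³/s
Panel 3-4: Δb = 4.7 m, d̄ = (1.19+1.68)/2 = 1.435, v̄ = (0.45+0.51)/2 = 0.48 → q = 4.7×1.435×0.48 = 3.237 m³/s
Panel 4-5: Δb = 16.6 m, d̄ = (1.68+0.00)/2 = 0.84, v̄ = (0.51+0.00)/2 = 0.255 → q = 16.6×0.84×0.255 = 3.556 m³/s
Q = Σ q = 8.143 m³/s

8.14 m³/s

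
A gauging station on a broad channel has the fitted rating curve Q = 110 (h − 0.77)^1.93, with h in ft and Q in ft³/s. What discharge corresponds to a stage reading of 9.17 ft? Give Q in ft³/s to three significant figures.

6690 ft³/s

Q = 110 × (9.17 − 0.77)^1.93 = 110 × 8.4^1.93 = 6687 ft³/s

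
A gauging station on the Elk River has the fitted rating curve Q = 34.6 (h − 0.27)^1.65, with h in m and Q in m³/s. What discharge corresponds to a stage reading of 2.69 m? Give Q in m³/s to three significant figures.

Q = 34.6 × (2.69 − 0.27)^1.65 = 34.6 × 2.42^1.65 = 148.7 m³/s

149 m³/s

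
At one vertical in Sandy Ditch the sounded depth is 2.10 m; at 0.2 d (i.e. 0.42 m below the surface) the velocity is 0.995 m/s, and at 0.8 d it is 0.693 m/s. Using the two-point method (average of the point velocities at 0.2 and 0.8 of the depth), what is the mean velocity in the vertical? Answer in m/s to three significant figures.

0.844 m/s

v̄ = (0.995 + 0.693) / 2 = 0.8440 m/s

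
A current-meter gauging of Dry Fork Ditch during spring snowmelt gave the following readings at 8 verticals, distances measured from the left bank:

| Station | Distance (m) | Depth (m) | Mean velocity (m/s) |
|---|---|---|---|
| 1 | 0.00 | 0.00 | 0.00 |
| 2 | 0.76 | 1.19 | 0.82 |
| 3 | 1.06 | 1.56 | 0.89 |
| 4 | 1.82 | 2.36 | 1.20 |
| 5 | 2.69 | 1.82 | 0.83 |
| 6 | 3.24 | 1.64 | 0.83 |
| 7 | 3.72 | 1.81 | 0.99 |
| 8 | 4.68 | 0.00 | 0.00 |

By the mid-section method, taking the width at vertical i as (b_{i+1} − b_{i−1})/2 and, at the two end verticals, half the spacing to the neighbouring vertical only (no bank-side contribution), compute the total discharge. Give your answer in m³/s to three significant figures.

w_2 = (1.06 − 0.00)/2 = 0.53 m; q_2 = 0.82 × 1.19 × 0.53 = 0.5172 m³/s
w_3 = (1.82 − 0.76)/2 = 0.53 m; q_3 = 0.89 × 1.56 × 0.53 = 0.7359 m³/s
w_4 = (2.69 − 1.06)/2 = 0.815 m; q_4 = 1.20 × 2.36 × 0.815 = 2.308 m³/s
w_5 = (3.24 − 1.82)/2 = 0.71 m; q_5 = 0.83 × 1.82 × 0.71 = 1.073 m³/s
w_6 = (3.72 − 2.69)/2 = 0.515 m; q_6 = 0.83 × 1.64 × 0.515 = 0.7010 m³/s
w_7 = (4.68 − 3.24)/2 = 0.72 m; q_7 = 0.99 × 1.81 × 0.72 = 1.290 m³/s
Stations 1, 8 contribute zero (depth or velocity is 0).
Q = Σ qᵢ = 6.625 m³/s

6.62 m³/s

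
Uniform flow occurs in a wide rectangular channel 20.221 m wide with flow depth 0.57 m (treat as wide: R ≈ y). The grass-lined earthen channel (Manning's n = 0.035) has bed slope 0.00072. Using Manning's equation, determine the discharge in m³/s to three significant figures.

6.07 m³/s

A = b·y = 20.221 × 0.57 = 11.53 m²
Wide channel: R ≈ y = 0.57 m
Q = (1/n)·A·R^(2/3)·S^(1/2) = (1/0.035) × 11.53 × 0.5700^(2/3) × 0.00072^(1/2) = 6.075 m³/s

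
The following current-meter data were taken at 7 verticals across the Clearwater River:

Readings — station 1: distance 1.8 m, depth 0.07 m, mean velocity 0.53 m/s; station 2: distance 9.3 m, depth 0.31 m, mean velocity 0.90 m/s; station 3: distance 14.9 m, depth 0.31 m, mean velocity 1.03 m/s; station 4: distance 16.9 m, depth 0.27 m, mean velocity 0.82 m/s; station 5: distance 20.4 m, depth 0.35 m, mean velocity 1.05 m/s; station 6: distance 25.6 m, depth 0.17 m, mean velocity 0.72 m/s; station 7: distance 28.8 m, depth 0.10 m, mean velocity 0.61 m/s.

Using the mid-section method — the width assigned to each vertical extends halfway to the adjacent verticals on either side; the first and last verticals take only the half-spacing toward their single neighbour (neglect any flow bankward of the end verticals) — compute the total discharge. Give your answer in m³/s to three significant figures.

6.00 m³/s

w_1 = (9.3 − 1.8)/2 = 3.75 m; q_1 = 0.53 × 0.07 × 3.75 = 0.1391 m³/s
w_2 = (14.9 − 1.8)/2 = 6.55 m; q_2 = 0.90 × 0.31 × 6.55 = 1.827 m³/s
w_3 = (16.9 − 9.3)/2 = 3.8 m; q_3 = 1.03 × 0.31 × 3.8 = 1.213 m³/s
w_4 = (20.4 − 14.9)/2 = 2.75 m; q_4 = 0.82 × 0.27 × 2.75 = 0.6089 m³/s
w_5 = (25.6 − 16.9)/2 = 4.35 m; q_5 = 1.05 × 0.35 × 4.35 = 1.599 m³/s
w_6 = (28.8 − 20.4)/2 = 4.2 m; q_6 = 0.72 × 0.17 × 4.2 = 0.5141 m³/s
w_7 = (28.8 − 25.6)/2 = 1.6 m; q_7 = 0.61 × 0.10 × 1.6 = 0.09760 m³/s
Q = Σ qᵢ = 5.999 m³/s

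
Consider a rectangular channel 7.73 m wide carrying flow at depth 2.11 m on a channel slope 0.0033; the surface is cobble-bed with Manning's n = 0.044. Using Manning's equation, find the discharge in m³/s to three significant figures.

A = b·y = 7.73 × 2.11 = 16.31 m²
P = b + 2y = 7.73 + 2×2.11 = 11.95 m
R = A/P = 16.31/11.95 = 1.365 m
Q = (1/n)·A·R^(2/3)·S^(1/2) = (1/0.044) × 16.31 × 1.365^(2/3) × 0.0033^(1/2) = 26.20 m³/s

26.2 m³/s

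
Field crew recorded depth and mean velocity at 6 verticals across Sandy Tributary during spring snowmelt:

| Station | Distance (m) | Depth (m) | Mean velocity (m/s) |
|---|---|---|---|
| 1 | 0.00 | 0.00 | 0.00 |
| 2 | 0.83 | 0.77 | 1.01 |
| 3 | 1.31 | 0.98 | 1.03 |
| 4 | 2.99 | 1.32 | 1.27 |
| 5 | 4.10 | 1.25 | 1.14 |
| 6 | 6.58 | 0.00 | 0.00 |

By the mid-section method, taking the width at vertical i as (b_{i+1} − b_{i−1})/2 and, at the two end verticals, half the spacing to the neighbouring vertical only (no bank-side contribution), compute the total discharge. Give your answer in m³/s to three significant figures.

w_2 = (1.31 − 0.00)/2 = 0.655 m; q_2 = 1.01 × 0.77 × 0.655 = 0.5094 m³/s
w_3 = (2.99 − 0.83)/2 = 1.08 m; q_3 = 1.03 × 0.98 × 1.08 = 1.090 m³/s
w_4 = (4.10 − 1.31)/2 = 1.395 m; q_4 = 1.27 × 1.32 × 1.395 = 2.339 m³/s
w_5 = (6.58 − 2.99)/2 = 1.795 m; q_5 = 1.14 × 1.25 × 1.795 = 2.558 m³/s
Stations 1, 6 contribute zero (depth or velocity is 0).
Q = Σ qᵢ = 6.496 m³/s

6.50 m³/s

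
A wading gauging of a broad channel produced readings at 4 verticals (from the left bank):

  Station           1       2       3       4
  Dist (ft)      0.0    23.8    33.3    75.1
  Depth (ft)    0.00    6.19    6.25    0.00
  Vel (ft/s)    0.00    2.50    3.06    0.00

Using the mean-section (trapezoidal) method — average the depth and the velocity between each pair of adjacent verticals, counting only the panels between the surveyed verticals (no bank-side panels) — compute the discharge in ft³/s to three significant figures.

Panel 1-2: Δb = 23.8 ft, d̄ = (0.00+6.19)/2 = 3.095, v̄ = (0.00+2.50)/2 = 1.25 → q = 23.8×3.095×1.25 = 92.08 ft³/s
Panel 2-3: Δb = 9.5 ft, d̄ = (6.19+6.25)/2 = 6.22, v̄ = (2.50+3.06)/2 = 2.78 → q = 9.5×6.22×2.78 = 164.3 ft³/s
Panel 3-4: Δb = 41.8 ft, d̄ = (6.25+0.00)/2 = 3.125, v̄ = (3.06+0.00)/2 = 1.53 → q = 41.8×3.125×1.53 = 199.9 ft³/s
Q = Σ q = 456.2 ft³/s

456 ft³/s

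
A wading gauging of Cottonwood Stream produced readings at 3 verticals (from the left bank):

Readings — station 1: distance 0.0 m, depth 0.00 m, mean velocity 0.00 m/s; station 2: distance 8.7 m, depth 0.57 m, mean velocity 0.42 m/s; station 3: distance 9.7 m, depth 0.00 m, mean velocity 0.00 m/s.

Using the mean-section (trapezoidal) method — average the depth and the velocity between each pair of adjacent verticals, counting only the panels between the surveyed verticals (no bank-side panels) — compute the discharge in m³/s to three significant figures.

0.581 m³/s

Panel 1-2: Δb = 8.7 m, d̄ = (0.00+0.57)/2 = 0.285, v̄ = (0.00+0.42)/2 = 0.21 → q = 8.7×0.285×0.21 = 0.5207 m³/s
Panel 2-3: Δb = 1 m, d̄ = (0.57+0.00)/2 = 0.285, v̄ = (0.42+0.00)/2 = 0.21 → q = 1×0.285×0.21 = 0.05985 m³/s
Q = Σ q = 0.5805 m³/s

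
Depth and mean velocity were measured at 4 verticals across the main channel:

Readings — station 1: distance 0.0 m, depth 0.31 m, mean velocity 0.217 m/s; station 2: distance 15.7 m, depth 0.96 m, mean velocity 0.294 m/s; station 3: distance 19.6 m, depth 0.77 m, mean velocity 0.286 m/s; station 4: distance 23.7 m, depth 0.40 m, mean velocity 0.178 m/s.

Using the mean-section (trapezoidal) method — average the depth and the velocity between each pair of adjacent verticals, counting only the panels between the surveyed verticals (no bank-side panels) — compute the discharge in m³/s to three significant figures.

4.08 m³/s

Panel 1-2: Δb = 15.7 m, d̄ = (0.31+0.96)/2 = 0.635, v̄ = (0.217+0.294)/2 = 0.2555 → q = 15.7×0.635×0.2555 = 2.547 m³/s
Panel 2-3: Δb = 3.9 m, d̄ = (0.96+0.77)/2 = 0.865, v̄ = (0.294+0.286)/2 = 0.29 → q = 3.9×0.865×0.29 = 0.9783 m³/s
Panel 3-4: Δb = 4.1 m, d̄ = (0.77+0.40)/2 = 0.585, v̄ = (0.286+0.178)/2 = 0.232 → q = 4.1×0.585×0.232 = 0.5565 m³/s
Q = Σ q = 4.082 m³/s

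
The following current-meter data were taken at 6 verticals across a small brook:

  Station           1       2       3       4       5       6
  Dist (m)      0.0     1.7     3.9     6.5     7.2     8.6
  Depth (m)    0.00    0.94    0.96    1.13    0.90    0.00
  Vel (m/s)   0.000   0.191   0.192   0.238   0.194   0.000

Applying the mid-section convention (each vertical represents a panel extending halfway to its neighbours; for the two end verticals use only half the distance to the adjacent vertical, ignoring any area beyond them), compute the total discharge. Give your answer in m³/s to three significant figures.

1.42 m³/s

w_2 = (3.9 − 0.0)/2 = 1.95 m; q_2 = 0.191 × 0.94 × 1.95 = 0.3501 m³/s
w_3 = (6.5 − 1.7)/2 = 2.4 m; q_3 = 0.192 × 0.96 × 2.4 = 0.4424 m³/s
w_4 = (7.2 − 3.9)/2 = 1.65 m; q_4 = 0.238 × 1.13 × 1.65 = 0.4438 m³/s
w_5 = (8.6 − 6.5)/2 = 1.05 m; q_5 = 0.194 × 0.90 × 1.05 = 0.1833 m³/s
Stations 1, 6 contribute zero (depth or velocity is 0).
Q = Σ qᵢ = 1.420 m³/s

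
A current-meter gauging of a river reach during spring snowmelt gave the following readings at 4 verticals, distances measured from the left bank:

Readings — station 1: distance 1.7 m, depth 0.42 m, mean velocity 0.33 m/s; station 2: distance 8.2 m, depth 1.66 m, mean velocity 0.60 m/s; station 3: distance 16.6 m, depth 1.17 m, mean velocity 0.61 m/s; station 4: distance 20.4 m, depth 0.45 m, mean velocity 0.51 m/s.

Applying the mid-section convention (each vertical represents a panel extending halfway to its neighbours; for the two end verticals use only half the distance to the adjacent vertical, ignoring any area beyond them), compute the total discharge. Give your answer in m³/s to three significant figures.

w_1 = (8.2 − 1.7)/2 = 3.25 m; q_1 = 0.33 × 0.42 × 3.25 = 0.4505 m³/s
w_2 = (16.6 − 1.7)/2 = 7.45 m; q_2 = 0.60 × 1.66 × 7.45 = 7.420 m³/s
w_3 = (20.4 − 8.2)/2 = 6.1 m; q_3 = 0.61 × 1.17 × 6.1 = 4.354 m³/s
w_4 = (20.4 − 16.6)/2 = 1.9 m; q_4 = 0.51 × 0.45 × 1.9 = 0.4361 m³/s
Q = Σ qᵢ = 12.66 m³/s

12.7 m³/s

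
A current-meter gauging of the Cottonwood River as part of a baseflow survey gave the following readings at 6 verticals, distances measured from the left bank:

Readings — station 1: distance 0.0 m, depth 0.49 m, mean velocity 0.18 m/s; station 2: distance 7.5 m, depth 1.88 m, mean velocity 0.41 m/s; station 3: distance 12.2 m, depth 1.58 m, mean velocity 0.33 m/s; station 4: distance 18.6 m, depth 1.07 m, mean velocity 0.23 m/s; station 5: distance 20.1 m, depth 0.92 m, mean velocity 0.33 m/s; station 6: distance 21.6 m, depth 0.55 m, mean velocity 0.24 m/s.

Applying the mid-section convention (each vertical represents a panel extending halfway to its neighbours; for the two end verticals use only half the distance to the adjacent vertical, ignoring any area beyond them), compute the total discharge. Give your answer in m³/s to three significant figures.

9.45 m³/s

w_1 = (7.5 − 0.0)/2 = 3.75 m; q_1 = 0.18 × 0.49 × 3.75 = 0.3308 m³/s
w_2 = (12.2 − 0.0)/2 = 6.1 m; q_2 = 0.41 × 1.88 × 6.1 = 4.702 m³/s
w_3 = (18.6 − 7.5)/2 = 5.55 m; q_3 = 0.33 × 1.58 × 5.55 = 2.894 m³/s
w_4 = (20.1 − 12.2)/2 = 3.95 m; q_4 = 0.23 × 1.07 × 3.95 = 0.9721 m³/s
w_5 = (21.6 − 18.6)/2 = 1.5 m; q_5 = 0.33 × 0.92 × 1.5 = 0.4554 m³/s
w_6 = (21.6 − 20.1)/2 = 0.75 m; q_6 = 0.24 × 0.55 × 0.75 = 0.09900 m³/s
Q = Σ qᵢ = 9.453 m³/s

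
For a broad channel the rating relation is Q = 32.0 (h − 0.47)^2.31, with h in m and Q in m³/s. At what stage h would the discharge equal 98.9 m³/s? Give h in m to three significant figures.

h − h₀ = (Q/C)^(1/b) = (98.9/32.0)^(1/2.31) = 1.630 m
h = 0.47 + 1.630 = 2.100 m

2.10 m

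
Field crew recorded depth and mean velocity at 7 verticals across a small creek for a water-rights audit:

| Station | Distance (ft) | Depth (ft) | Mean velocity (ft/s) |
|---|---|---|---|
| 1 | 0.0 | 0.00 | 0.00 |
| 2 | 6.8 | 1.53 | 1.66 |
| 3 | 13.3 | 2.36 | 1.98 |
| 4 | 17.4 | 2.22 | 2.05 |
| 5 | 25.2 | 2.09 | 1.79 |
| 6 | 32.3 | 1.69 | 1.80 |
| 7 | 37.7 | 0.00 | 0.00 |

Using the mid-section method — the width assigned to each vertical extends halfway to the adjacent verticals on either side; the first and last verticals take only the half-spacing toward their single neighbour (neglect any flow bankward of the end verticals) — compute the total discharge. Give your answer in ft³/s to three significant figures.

116 ft³/s

w_2 = (13.3 − 0.0)/2 = 6.65 ft; q_2 = 1.66 × 1.53 × 6.65 = 16.89 ft³/s
w_3 = (17.4 − 6.8)/2 = 5.3 ft; q_3 = 1.98 × 2.36 × 5.3 = 24.77 ft³/s
w_4 = (25.2 − 13.3)/2 = 5.95 ft; q_4 = 2.05 × 2.22 × 5.95 = 27.08 ft³/s
w_5 = (32.3 − 17.4)/2 = 7.45 ft; q_5 = 1.79 × 2.09 × 7.45 = 27.87 ft³/s
w_6 = (37.7 − 25.2)/2 = 6.25 ft; q_6 = 1.80 × 1.69 × 6.25 = 19.01 ft³/s
Stations 1, 7 contribute zero (depth or velocity is 0).
Q = Σ qᵢ = 115.6 ft³/s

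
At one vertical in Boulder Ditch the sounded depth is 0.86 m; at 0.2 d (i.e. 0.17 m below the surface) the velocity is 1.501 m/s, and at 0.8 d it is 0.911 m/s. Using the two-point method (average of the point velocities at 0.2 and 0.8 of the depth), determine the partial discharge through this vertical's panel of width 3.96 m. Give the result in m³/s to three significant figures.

4.11 m³/s

v̄ = (1.501 + 0.911) / 2 = 1.206 m/s
q = v̄ × d × w = 1.206 × 0.86 × 3.96 = 4.107 m³/s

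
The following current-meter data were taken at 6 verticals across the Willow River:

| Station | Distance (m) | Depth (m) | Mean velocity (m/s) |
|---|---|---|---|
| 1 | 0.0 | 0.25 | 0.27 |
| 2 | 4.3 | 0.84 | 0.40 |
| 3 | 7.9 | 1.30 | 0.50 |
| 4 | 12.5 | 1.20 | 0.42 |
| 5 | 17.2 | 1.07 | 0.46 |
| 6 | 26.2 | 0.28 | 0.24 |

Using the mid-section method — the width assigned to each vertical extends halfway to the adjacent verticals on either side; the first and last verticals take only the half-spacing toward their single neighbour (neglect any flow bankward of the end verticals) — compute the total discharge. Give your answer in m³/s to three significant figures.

w_1 = (4.3 − 0.0)/2 = 2.15 m; q_1 = 0.27 × 0.25 × 2.15 = 0.1451 m³/s
w_2 = (7.9 − 0.0)/2 = 3.95 m; q_2 = 0.40 × 0.84 × 3.95 = 1.327 m³/s
w_3 = (12.5 − 4.3)/2 = 4.1 m; q_3 = 0.50 × 1.30 × 4.1 = 2.665 m³/s
w_4 = (17.2 − 7.9)/2 = 4.65 m; q_4 = 0.42 × 1.20 × 4.65 = 2.344 m³/s
w_5 = (26.2 − 12.5)/2 = 6.85 m; q_5 = 0.46 × 1.07 × 6.85 = 3.372 m³/s
w_6 = (26.2 − 17.2)/2 = 4.5 m; q_6 = 0.24 × 0.28 × 4.5 = 0.3024 m³/s
Q = Σ qᵢ = 10.15 m³/s

10.2 m³/s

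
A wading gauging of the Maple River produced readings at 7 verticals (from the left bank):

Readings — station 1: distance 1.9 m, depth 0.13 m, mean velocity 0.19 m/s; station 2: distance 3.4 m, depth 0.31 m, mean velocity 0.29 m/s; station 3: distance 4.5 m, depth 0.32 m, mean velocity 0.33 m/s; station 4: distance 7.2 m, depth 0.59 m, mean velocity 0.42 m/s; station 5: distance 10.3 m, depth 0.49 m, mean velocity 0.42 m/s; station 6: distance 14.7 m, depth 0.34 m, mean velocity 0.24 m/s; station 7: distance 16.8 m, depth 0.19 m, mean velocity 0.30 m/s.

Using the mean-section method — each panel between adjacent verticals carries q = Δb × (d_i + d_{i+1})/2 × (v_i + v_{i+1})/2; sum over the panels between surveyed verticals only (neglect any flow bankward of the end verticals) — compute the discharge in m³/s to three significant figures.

Panel 1-2: Δb = 1.5 m, d̄ = (0.13+0.31)/2 = 0.22, v̄ = (0.19+0.29)/2 = 0.24 → q = 1.5×0.22×0.24 = 0.07920 m³/s
Panel 2-3: Δb = 1.1 m, d̄ = (0.31+0.32)/2 = 0.315, v̄ = (0.29+0.33)/2 = 0.31 → q = 1.1×0.315×0.31 = 0.1074 m³/s
Panel 3-4: Δb = 2.7 m, d̄ = (0.32+0.59)/2 = 0.455, v̄ = (0.33+0.42)/2 = 0.375 → q = 2.7×0.455×0.375 = 0.4607 m³/s
Panel 4-5: Δb = 3.1 m, d̄ = (0.59+0.49)/2 = 0.54, v̄ = (0.42+0.42)/2 = 0.42 → q = 3.1×0.54×0.42 = 0.7031 m³/s
Panel 5-6: Δb = 4.4 m, d̄ = (0.49+0.34)/2 = 0.415, v̄ = (0.42+0.24)/2 = 0.33 → q = 4.4×0.415×0.33 = 0.6026 m³/s
Panel 6-7: Δb = 2.1 m, d̄ = (0.34+0.19)/2 = 0.265, v̄ = (0.24+0.30)/2 = 0.27 → q = 2.1×0.265×0.27 = 0.1503 m³/s
Q = Σ q = 2.103 m³/s

2.10 m³/s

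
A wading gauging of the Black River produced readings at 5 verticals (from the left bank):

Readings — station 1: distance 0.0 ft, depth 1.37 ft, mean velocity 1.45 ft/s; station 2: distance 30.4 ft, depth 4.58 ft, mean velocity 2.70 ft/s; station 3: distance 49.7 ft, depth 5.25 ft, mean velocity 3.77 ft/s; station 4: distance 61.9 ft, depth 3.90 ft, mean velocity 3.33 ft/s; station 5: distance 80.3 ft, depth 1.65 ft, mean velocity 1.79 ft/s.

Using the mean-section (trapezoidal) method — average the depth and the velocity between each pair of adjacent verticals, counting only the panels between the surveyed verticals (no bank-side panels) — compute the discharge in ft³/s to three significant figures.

823 ft³/s

Panel 1-2: Δb = 30.4 ft, d̄ = (1.37+4.58)/2 = 2.975, v̄ = (1.45+2.70)/2 = 2.075 → q = 30.4×2.975×2.075 = 187.7 ft³/s
Panel 2-3: Δb = 19.3 ft, d̄ = (4.58+5.25)/2 = 4.915, v̄ = (2.70+3.77)/2 = 3.235 → q = 19.3×4.915×3.235 = 306.9 ft³/s
Panel 3-4: Δb = 12.2 ft, d̄ = (5.25+3.90)/2 = 4.575, v̄ = (3.77+3.33)/2 = 3.55 → q = 12.2×4.575×3.55 = 198.1 ft³/s
Panel 4-5: Δb = 18.4 ft, d̄ = (3.90+1.65)/2 = 2.775, v̄ = (3.33+1.79)/2 = 2.56 → q = 18.4×2.775×2.56 = 130.7 ft³/s
Q = Σ q = 823.4 ft³/s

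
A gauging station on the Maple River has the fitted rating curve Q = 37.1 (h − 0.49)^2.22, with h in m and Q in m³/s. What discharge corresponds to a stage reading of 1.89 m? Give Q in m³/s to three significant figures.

Q = 37.1 × (1.89 − 0.49)^2.22 = 37.1 × 1.4^2.22 = 78.30 m³/s

78.3 m³/s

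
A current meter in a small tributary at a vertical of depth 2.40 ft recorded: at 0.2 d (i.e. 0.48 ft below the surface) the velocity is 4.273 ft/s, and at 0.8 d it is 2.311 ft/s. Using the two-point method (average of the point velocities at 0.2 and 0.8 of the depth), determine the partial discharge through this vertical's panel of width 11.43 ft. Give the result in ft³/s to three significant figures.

v̄ = (4.273 + 2.311) / 2 = 3.292 ft/s
q = v̄ × d × w = 3.292 × 2.40 × 11.43 = 90.31 ft³/s

90.3 ft³/s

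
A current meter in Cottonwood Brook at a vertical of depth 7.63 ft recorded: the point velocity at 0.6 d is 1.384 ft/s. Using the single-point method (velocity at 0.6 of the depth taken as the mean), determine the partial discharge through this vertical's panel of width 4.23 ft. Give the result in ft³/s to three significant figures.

v̄ = v₀.₆ = 1.384 ft/s
q = v̄ × d × w = 1.384 × 7.63 × 4.23 = 44.67 ft³/s

44.7 ft³/s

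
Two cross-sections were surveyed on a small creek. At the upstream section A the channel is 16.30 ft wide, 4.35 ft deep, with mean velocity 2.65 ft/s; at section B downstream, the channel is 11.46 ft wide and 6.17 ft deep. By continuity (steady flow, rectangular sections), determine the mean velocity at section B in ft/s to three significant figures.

Q = A₁V₁ = (16.30×4.35) × 2.65 = 187.9 ft³/s
A₂ = 11.46 × 6.17 = 70.71 ft²
V₂ = Q/A₂ = 187.9/70.71 = 2.657 ft/s

2.66 ft/s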